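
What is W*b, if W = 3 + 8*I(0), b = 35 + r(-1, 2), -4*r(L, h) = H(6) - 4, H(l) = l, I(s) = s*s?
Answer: 207/2 ≈ 103.50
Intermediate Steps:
I(s) = s**2
r(L, h) = -1/2 (r(L, h) = -(6 - 4)/4 = -1/4*2 = -1/2)
b = 69/2 (b = 35 - 1/2 = 69/2 ≈ 34.500)
W = 3 (W = 3 + 8*0**2 = 3 + 8*0 = 3 + 0 = 3)
W*b = 3*(69/2) = 207/2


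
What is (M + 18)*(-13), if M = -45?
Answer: 351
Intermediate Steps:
(M + 18)*(-13) = (-45 + 18)*(-13) = -27*(-13) = 351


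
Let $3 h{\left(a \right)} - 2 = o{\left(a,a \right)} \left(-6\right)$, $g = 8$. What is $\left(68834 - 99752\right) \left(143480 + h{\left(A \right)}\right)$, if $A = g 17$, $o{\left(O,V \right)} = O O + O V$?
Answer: $-2148697940$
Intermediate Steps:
$o{\left(O,V \right)} = O^{2} + O V$
$A = 136$ ($A = 8 \cdot 17 = 136$)
$h{\left(a \right)} = \frac{2}{3} - 4 a^{2}$ ($h{\left(a \right)} = \frac{2}{3} + \frac{a \left(a + a\right) \left(-6\right)}{3} = \frac{2}{3} + \frac{a 2 a \left(-6\right)}{3} = \frac{2}{3} + \frac{2 a^{2} \left(-6\right)}{3} = \frac{2}{3} + \frac{\left(-12\right) a^{2}}{3} = \frac{2}{3} - 4 a^{2}$)
$\left(68834 - 99752\right) \left(143480 + h{\left(A \right)}\right) = \left(68834 - 99752\right) \left(143480 + \left(\frac{2}{3} - 4 \cdot 136^{2}\right)\right) = - 30918 \left(143480 + \left(\frac{2}{3} - 73984\right)\right) = - 30918 \left(143480 - \frac{221950}{3}\right) = \left(-30918\right) \frac{208490}{3} = -2148697940$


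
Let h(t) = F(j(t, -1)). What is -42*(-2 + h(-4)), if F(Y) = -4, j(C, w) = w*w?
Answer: 252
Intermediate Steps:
j(C, w) = w**2
h(t) = -4
-42*(-2 + h(-4)) = -42*(-2 - 4) = -42*(-6) = 252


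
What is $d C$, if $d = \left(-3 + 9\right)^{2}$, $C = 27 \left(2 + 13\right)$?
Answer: $14580$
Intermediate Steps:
$C = 405$ ($C = 27 \cdot 15 = 405$)
$d = 36$ ($d = 6^{2} = 36$)
$d C = 36 \cdot 405 = 14580$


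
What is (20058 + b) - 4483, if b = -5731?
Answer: 9844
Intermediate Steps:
(20058 + b) - 4483 = (20058 - 5731) - 4483 = 14327 - 4483 = 9844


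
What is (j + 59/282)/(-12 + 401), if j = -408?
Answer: -114997/109698 ≈ -1.0483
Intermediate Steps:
(j + 59/282)/(-12 + 401) = (-408 + 59/282)/(-12 + 401) = (-408 + 59*(1/282))/389 = (-408 + 59/282)*(1/389) = -114997/282*1/389 = -114997/109698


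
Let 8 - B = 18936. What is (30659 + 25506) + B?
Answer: 37237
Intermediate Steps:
B = -18928 (B = 8 - 1*18936 = 8 - 18936 = -18928)
(30659 + 25506) + B = (30659 + 25506) - 18928 = 56165 - 18928 = 37237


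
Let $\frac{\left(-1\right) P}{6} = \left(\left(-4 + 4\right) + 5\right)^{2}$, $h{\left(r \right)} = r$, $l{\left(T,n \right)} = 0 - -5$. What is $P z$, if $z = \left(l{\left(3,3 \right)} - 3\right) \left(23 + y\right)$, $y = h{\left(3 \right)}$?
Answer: $-7800$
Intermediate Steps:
$l{\left(T,n \right)} = 5$ ($l{\left(T,n \right)} = 0 + 5 = 5$)
$P = -150$ ($P = - 6 \left(\left(-4 + 4\right) + 5\right)^{2} = - 6 \left(0 + 5\right)^{2} = - 6 \cdot 5^{2} = \left(-6\right) 25 = -150$)
$y = 3$
$z = 52$ ($z = \left(5 - 3\right) \left(23 + 3\right) = 2 \cdot 26 = 52$)
$P z = \left(-150\right) 52 = -7800$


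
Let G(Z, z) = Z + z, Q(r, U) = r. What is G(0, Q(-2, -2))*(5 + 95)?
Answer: -200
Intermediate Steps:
G(0, Q(-2, -2))*(5 + 95) = (0 - 2)*(5 + 95) = -2*100 = -200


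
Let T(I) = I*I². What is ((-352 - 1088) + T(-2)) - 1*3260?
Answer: -4708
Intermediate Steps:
T(I) = I³
((-352 - 1088) + T(-2)) - 1*3260 = ((-352 - 1088) + (-2)³) - 1*3260 = (-1440 - 8) - 3260 = -1448 - 3260 = -4708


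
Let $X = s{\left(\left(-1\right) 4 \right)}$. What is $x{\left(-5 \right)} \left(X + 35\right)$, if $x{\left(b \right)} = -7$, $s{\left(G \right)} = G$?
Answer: $-217$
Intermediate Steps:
$X = -4$ ($X = \left(-1\right) 4 = -4$)
$x{\left(-5 \right)} \left(X + 35\right) = - 7 \left(-4 + 35\right) = \left(-7\right) 31 = -217$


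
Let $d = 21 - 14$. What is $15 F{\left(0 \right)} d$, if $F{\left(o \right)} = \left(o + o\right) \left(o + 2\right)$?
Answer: $0$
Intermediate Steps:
$d = 7$ ($d = 21 - 14 = 7$)
$F{\left(o \right)} = 2 o \left(2 + o\right)$
$15 F{\left(0 \right)} d = 15 \cdot 2 \cdot 0 \left(2 + 0\right) 7 = 15 \cdot 2 \cdot 0 \cdot 2 \cdot 7 = 15 \cdot 0 \cdot 7 = 0 \cdot 7 = 0$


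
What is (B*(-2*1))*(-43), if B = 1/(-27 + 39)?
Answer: 43/6 ≈ 7.1667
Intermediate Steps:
B = 1/12 ≈ 0.083333
(B*(-2*1))*(-43) = ((-2*1)/12)*(-43) = ((1/12)*(-2))*(-43) = -⅙*(-43) = 43/6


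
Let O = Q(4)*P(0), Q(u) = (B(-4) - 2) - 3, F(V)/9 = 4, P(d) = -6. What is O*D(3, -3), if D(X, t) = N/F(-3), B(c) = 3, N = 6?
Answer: 2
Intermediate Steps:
F(V) = 36 (F(V) = 9*4 = 36)
Q(u) = -2 (Q(u) = (3 - 2) - 3 = 1 - 3 = -2)
D(X, t) = ⅙ (D(X, t) = 6/36 = 6*(1/36) = ⅙)
O = 12 (O = -2*(-6) = 12)
O*D(3, -3) = 12*(⅙) = 2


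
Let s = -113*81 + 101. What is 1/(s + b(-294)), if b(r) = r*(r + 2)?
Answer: 1/76796 ≈ 1.3022e-5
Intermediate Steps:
s = -9052 (s = -9153 + 101 = -9052)
b(r) = r*(2 + r)
1/(s + b(-294)) = 1/(-9052 - 294*(2 - 294)) = 1/(-9052 - 294*(-292)) = 1/(-9052 + 85848) = 1/76796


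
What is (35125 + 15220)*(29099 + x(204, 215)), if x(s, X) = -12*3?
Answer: 1463176735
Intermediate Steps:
x(s, X) = -36
(35125 + 15220)*(29099 + x(204, 215)) = (35125 + 15220)*(29099 - 36) = 50345*29063 = 1463176735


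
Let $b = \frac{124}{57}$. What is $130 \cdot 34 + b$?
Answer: $\frac{252064}{57} \approx 4422.2$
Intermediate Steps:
$b = \frac{124}{57}$ ($b = 124 \cdot \frac{1}{57} = \frac{124}{57} \approx 2.1754$)
$130 \cdot 34 + b = 130 \cdot 34 + \frac{124}{57} = 4420 + \frac{124}{57} = \frac{252064}{57}$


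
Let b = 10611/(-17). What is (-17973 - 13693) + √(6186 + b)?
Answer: -31666 + √1607367/17 ≈ -31591.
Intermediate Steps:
b = -10611/17 (b = 10611*(-1/17) = -10611/17 ≈ -624.18)
(-17973 - 13693) + √(6186 + b) = (-17973 - 13693) + √(6186 - 10611/17) = -31666 + √(94551/17) = -31666 + √1607367/17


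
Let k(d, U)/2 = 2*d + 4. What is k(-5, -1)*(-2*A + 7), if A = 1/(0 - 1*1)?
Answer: -108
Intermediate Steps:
k(d, U) = 8 + 4*d (k(d, U) = 2*(2*d + 4) = 2*(4 + 2*d) = 8 + 4*d)
A = -1 (A = 1/(0 - 1) = 1/(-1) = -1)
k(-5, -1)*(-2*A + 7) = (8 + 4*(-5))*(-2*(-1) + 7) = (8 - 20)*(2 + 7) = -12*9 = -108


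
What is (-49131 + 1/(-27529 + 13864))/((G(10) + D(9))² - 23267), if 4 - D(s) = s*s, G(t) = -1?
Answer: 671375116/234805695 ≈ 2.8593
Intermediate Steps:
D(s) = 4 - s² (D(s) = 4 - s*s = 4 - s²)
(-49131 + 1/(-27529 + 13864))/((G(10) + D(9))² - 23267) = (-49131 + 1/(-27529 + 13864))/((-1 + (4 - 1*9²))² - 23267) = (-49131 + 1/(-13665))/((-1 + (4 - 1*81))² - 23267) = (-49131 - 1/13665)/((-1 + (4 - 81))² - 23267) = -671375116/(13665*((-1 - 77)² - 23267)) = -671375116/(13665*((-78)² - 23267)) = -671375116/(13665*(6084 - 23267)) = -671375116/13665/(-17183) = -671375116/13665*(-1/17183) = 671375116/234805695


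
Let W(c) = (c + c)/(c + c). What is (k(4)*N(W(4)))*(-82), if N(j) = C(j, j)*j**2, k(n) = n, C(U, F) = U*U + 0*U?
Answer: -328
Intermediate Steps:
C(U, F) = U**2 (C(U, F) = U**2 + 0 = U**2)
W(c) = 1 (W(c) = (2*c)/((2*c)) = (2*c)*(1/(2*c)) = 1)
N(j) = j**4 (N(j) = j**2*j**2 = j**4)
(k(4)*N(W(4)))*(-82) = (4*1**4)*(-82) = (4*1)*(-82) = 4*(-82) = -328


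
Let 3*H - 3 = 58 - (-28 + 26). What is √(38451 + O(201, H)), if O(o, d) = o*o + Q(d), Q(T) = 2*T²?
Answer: √79734 ≈ 282.37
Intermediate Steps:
H = 21 (H = 1 + (58 - (-28 + 26))/3 = 1 + (58 - 1*(-2))/3 = 1 + (58 + 2)/3 = 1 + (⅓)*60 = 1 + 20 = 21)
O(o, d) = o² + 2*d² (O(o, d) = o*o + 2*d² = o² + 2*d²)
√(38451 + O(201, H)) = √(38451 + (201² + 2*21²)) = √(38451 + (40401 + 2*441)) = √(38451 + (40401 + 882)) = √(38451 + 41283) = √79734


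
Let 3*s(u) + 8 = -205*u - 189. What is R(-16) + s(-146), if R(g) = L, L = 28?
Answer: 9939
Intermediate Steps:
s(u) = -197/3 - 205*u/3 (s(u) = -8/3 + (-205*u - 189)/3 = -8/3 + (-189 - 205*u)/3 = -8/3 + (-63 - 205*u/3) = -197/3 - 205*u/3)
R(g) = 28
R(-16) + s(-146) = 28 + (-197/3 - 205/3*(-146)) = 28 + (-197/3 + 29930/3) = 28 + 9911 = 9939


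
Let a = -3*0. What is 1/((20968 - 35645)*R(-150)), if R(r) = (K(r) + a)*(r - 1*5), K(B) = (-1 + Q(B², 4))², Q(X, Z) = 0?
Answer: 1/2274935 ≈ 4.3957e-7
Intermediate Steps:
a = 0
K(B) = 1 (K(B) = (-1 + 0)² = (-1)² = 1)
R(r) = -5 + r (R(r) = (1 + 0)*(r - 1*5) = 1*(r - 5) = 1*(-5 + r) = -5 + r)
1/((20968 - 35645)*R(-150)) = 1/((20968 - 35645)*(-5 - 150)) = 1/(-14677*(-155)) = -1/14677*(-1/155) = 1/2274935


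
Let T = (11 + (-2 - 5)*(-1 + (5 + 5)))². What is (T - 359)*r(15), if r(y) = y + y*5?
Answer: 211050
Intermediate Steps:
r(y) = 6*y (r(y) = y + 5*y = 6*y)
T = 2704 (T = (11 - 7*(-1 + 10))² = (11 - 7*9)² = (11 - 63)² = (-52)² = 2704)
(T - 359)*r(15) = (2704 - 359)*(6*15) = 2345*90 = 211050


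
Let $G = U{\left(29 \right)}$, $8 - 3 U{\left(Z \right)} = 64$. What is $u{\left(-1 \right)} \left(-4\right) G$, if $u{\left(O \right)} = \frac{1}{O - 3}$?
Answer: $- \frac{56}{3} \approx -18.667$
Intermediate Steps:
$u{\left(O \right)} = \frac{1}{-3 + O}$
$U{\left(Z \right)} = - \frac{56}{3}$ ($U{\left(Z \right)} = \frac{8}{3} - \frac{64}{3} = - \frac{56}{3}$)
$G = - \frac{56}{3} \approx -18.667$
$u{\left(-1 \right)} \left(-4\right) G = \frac{1}{-3 - 1} \left(-4\right) \left(- \frac{56}{3}\right) = \frac{1}{-4} \left(-4\right) \left(- \frac{56}{3}\right) = \left(- \frac{1}{4}\right) \left(-4\right) \left(- \frac{56}{3}\right) = 1 \left(- \frac{56}{3}\right) = - \frac{56}{3}$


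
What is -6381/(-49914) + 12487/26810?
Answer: 22065298/37172065 ≈ 0.59360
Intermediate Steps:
-6381/(-49914) + 12487/26810 = -6381*(-1/49914) + 12487*(1/26810) = 709/5546 + 12487/26810 = 22065298/37172065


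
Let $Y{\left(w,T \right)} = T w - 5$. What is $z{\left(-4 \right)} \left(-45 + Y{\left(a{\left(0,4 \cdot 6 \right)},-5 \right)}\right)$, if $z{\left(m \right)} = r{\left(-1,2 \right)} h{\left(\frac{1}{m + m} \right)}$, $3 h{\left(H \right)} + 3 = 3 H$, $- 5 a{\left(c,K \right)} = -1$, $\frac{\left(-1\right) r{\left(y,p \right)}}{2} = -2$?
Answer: $\frac{459}{2} \approx 229.5$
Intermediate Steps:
$r{\left(y,p \right)} = 4$ ($r{\left(y,p \right)} = \left(-2\right) \left(-2\right) = 4$)
$a{\left(c,K \right)} = \frac{1}{5}$ ($a{\left(c,K \right)} = \left(- \frac{1}{5}\right) \left(-1\right) = \frac{1}{5}$)
$h{\left(H \right)} = -1 + H$ ($h{\left(H \right)} = -1 + \frac{3 H}{3} = -1 + H$)
$z{\left(m \right)} = -4 + \frac{2}{m}$ ($z{\left(m \right)} = 4 \left(-1 + \frac{1}{m + m}\right) = 4 \left(-1 + \frac{1}{2 m}\right) = -4 + \frac{2}{m}$)
$Y{\left(w,T \right)} = -5 + T w$
$z{\left(-4 \right)} \left(-45 + Y{\left(a{\left(0,4 \cdot 6 \right)},-5 \right)}\right) = \left(-4 + \frac{2}{-4}\right) \left(-45 - 6\right) = \left(-4 + 2 \left(- \frac{1}{4}\right)\right) \left(-45 - 6\right) = \left(-4 - \frac{1}{2}\right) \left(-45 - 6\right) = \left(- \frac{9}{2}\right) \left(-51\right) = \frac{459}{2}$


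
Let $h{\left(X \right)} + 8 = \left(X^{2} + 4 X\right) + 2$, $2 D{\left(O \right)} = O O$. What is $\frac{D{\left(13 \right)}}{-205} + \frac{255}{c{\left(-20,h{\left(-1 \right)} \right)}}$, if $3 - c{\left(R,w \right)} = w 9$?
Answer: $\frac{15059}{5740} \approx 2.6235$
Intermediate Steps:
$D{\left(O \right)} = \frac{O^{2}}{2}$ ($D{\left(O \right)} = \frac{O O}{2} = \frac{O^{2}}{2}$)
$h{\left(X \right)} = -6 + X^{2} + 4 X$ ($h{\left(X \right)} = -8 + \left(\left(X^{2} + 4 X\right) + 2\right) = -8 + \left(2 + X^{2} + 4 X\right) = -6 + X^{2} + 4 X$)
$c{\left(R,w \right)} = 3 - 9 w$ ($c{\left(R,w \right)} = 3 - w 9 = 3 - 9 w$)
$\frac{D{\left(13 \right)}}{-205} + \frac{255}{c{\left(-20,h{\left(-1 \right)} \right)}} = \frac{\frac{1}{2} \cdot 13^{2}}{-205} + \frac{255}{3 - 9 \left(-6 + \left(-1\right)^{2} + 4 \left(-1\right)\right)} = \frac{1}{2} \cdot 169 \left(- \frac{1}{205}\right) + \frac{255}{3 - 9 \left(-6 + 1 - 4\right)} = \frac{169}{2} \left(- \frac{1}{205}\right) + \frac{255}{3 - -81} = - \frac{169}{410} + \frac{255}{3 + 81} = - \frac{169}{410} + \frac{255}{84} = - \frac{169}{410} + 255 \cdot \frac{1}{84} = - \frac{169}{410} + \frac{85}{28} = \frac{15059}{5740}$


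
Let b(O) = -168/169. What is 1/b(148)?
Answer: -169/168 ≈ -1.0060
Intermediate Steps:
b(O) = -168/169 (b(O) = -168*1/169 = -168/169)
1/b(148) = 1/(-168/169) = -169/168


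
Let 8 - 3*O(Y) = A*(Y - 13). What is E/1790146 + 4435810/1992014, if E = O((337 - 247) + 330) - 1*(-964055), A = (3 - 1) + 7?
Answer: 7394048735980/2674496920533 ≈ 2.7646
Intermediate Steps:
A = 9 (A = 2 + 7 = 9)
O(Y) = 125/3 - 3*Y (O(Y) = 8/3 - 3*(Y - 13) = 8/3 - 3*(-13 + Y) = 8/3 - (-117 + 9*Y)/3 = 8/3 + (39 - 3*Y) = 125/3 - 3*Y)
E = 2888510/3 (E = (125/3 - 3*((337 - 247) + 330)) - 1*(-964055) = (125/3 - 3*(90 + 330)) + 964055 = (125/3 - 3*420) + 964055 = (125/3 - 1260) + 964055 = -3655/3 + 964055 = 2888510/3 ≈ 9.6284e+5)
E/1790146 + 4435810/1992014 = (2888510/3)/1790146 + 4435810/1992014 = (2888510/3)*(1/1790146) + 4435810*(1/1992014) = 1444255/2685219 + 2217905/996007 = 7394048735980/2674496920533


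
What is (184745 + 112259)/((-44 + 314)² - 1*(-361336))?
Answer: 74251/108559 ≈ 0.68397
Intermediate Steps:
(184745 + 112259)/((-44 + 314)² - 1*(-361336)) = 297004/(270² + 361336) = 297004/(72900 + 361336) = 297004/434236 = 297004*(1/434236) = 74251/108559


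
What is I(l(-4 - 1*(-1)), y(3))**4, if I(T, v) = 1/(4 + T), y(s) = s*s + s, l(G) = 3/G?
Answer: 1/81 ≈ 0.012346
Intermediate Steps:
y(s) = s + s**2 (y(s) = s**2 + s = s + s**2)
I(l(-4 - 1*(-1)), y(3))**4 = (1/(4 + 3/(-4 - 1*(-1))))**4 = (1/(4 + 3/(-4 + 1)))**4 = (1/(4 + 3/(-3)))**4 = (1/(4 + 3*(-1/3)))**4 = (1/(4 - 1))**4 = (1/3)**4 = 1/81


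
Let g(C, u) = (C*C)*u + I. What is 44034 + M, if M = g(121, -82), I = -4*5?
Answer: -1156548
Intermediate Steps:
I = -20
g(C, u) = -20 + u*C² (g(C, u) = (C*C)*u - 20 = C²*u - 20 = u*C² - 20 = -20 + u*C²)
M = -1200582 (M = -20 - 82*121² = -20 - 82*14641 = -20 - 1200562 = -1200582)
44034 + M = 44034 - 1200582 = -1156548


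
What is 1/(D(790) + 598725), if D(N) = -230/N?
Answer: 79/47299252 ≈ 1.6702e-6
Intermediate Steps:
1/(D(790) + 598725) = 1/(-230/790 + 598725) = 1/(-230*1/790 + 598725) = 1/(-23/79 + 598725) = 1/(47299252/79) = 79/47299252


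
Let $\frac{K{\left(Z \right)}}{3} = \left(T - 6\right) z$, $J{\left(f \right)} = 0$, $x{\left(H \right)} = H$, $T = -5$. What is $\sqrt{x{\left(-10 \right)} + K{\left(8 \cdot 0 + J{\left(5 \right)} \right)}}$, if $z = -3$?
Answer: $\sqrt{89} \approx 9.434$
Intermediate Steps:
$K{\left(Z \right)} = 99$ ($K{\left(Z \right)} = 3 \left(-5 - 6\right) \left(-3\right) = 3 \left(\left(-11\right) \left(-3\right)\right) = 3 \cdot 33 = 99$)
$\sqrt{x{\left(-10 \right)} + K{\left(8 \cdot 0 + J{\left(5 \right)} \right)}} = \sqrt{-10 + 99} = \sqrt{89}$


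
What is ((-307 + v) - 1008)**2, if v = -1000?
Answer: 5359225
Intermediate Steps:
((-307 + v) - 1008)**2 = ((-307 - 1000) - 1008)**2 = (-1307 - 1008)**2 = (-2315)**2 = 5359225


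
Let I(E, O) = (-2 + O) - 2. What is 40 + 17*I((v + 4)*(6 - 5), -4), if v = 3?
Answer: -96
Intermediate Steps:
I(E, O) = -4 + O
40 + 17*I((v + 4)*(6 - 5), -4) = 40 + 17*(-4 - 4) = 40 + 17*(-8) = 40 - 136 = -96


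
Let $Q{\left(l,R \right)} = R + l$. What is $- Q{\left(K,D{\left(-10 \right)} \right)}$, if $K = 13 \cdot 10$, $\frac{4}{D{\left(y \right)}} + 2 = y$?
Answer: $- \frac{389}{3} \approx -129.67$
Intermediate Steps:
$D{\left(y \right)} = \frac{4}{-2 + y}$
$K = 130$
$- Q{\left(K,D{\left(-10 \right)} \right)} = - (\frac{4}{-2 - 10} + 130) = - (\frac{4}{-12} + 130) = - (4 \left(- \frac{1}{12}\right) + 130) = - (- \frac{1}{3} + 130) = \left(-1\right) \frac{389}{3} = - \frac{389}{3}$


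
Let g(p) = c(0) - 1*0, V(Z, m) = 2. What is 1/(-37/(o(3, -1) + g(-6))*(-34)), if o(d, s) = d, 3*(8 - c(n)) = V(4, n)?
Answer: 31/3774 ≈ 0.0082141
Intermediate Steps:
c(n) = 22/3 (c(n) = 8 - 1/3*2 = 8 - 2/3 = 22/3)
g(p) = 22/3 (g(p) = 22/3 - 1*0 = 22/3 + 0 = 22/3)
1/(-37/(o(3, -1) + g(-6))*(-34)) = 1/(-37/(3 + 22/3)*(-34)) = 1/(-37/31/3*(-34)) = 1/(-37*3/31*(-34)) = 1/(-111/31*(-34)) = 1/(3774/31) = 31/3774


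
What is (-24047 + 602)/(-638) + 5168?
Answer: 3320629/638 ≈ 5204.8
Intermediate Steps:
(-24047 + 602)/(-638) + 5168 = -23445*(-1/638) + 5168 = 23445/638 + 5168 = 3320629/638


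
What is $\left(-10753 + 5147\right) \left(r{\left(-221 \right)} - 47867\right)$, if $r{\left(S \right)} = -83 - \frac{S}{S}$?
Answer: $268813306$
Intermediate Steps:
$r{\left(S \right)} = -84$ ($r{\left(S \right)} = -83 - 1 = -84$)
$\left(-10753 + 5147\right) \left(r{\left(-221 \right)} - 47867\right) = \left(-10753 + 5147\right) \left(-84 - 47867\right) = \left(-5606\right) \left(-47951\right) = 268813306$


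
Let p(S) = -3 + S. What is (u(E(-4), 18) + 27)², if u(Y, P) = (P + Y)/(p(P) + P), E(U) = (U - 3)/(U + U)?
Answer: 52983841/69696 ≈ 760.21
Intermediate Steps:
E(U) = (-3 + U)/(2*U) (E(U) = (-3 + U)/((2*U)) = (-3 + U)*(1/(2*U)) = (-3 + U)/(2*U))
u(Y, P) = (P + Y)/(-3 + 2*P) (u(Y, P) = (P + Y)/((-3 + P) + P) = (P + Y)/(-3 + 2*P))
(u(E(-4), 18) + 27)² = ((18 + (½)*(-3 - 4)/(-4))/(-3 + 2*18) + 27)² = ((18 + (½)*(-¼)*(-7))/(-3 + 36) + 27)² = ((18 + 7/8)/33 + 27)² = ((1/33)*(151/8) + 27)² = (151/264 + 27)² = (7279/264)² = 52983841/69696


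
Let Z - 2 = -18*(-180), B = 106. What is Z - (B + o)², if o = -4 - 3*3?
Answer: -5407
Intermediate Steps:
Z = 3242 (Z = 2 - 18*(-180) = 2 + 3240 = 3242)
o = -13 (o = -4 - 9 = -13)
Z - (B + o)² = 3242 - (106 - 13)² = 3242 - 1*93² = 3242 - 1*8649 = 3242 - 8649 = -5407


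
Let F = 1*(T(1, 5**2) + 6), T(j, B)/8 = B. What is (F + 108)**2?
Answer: 98596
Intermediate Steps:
T(j, B) = 8*B
F = 206 (F = 1*(8*5**2 + 6) = 1*(8*25 + 6) = 1*(200 + 6) = 1*206 = 206)
(F + 108)**2 = (206 + 108)**2 = 314**2 = 98596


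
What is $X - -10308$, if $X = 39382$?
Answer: $49690$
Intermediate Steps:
$X - -10308 = 39382 - -10308 = 39382 + 10308 = 49690$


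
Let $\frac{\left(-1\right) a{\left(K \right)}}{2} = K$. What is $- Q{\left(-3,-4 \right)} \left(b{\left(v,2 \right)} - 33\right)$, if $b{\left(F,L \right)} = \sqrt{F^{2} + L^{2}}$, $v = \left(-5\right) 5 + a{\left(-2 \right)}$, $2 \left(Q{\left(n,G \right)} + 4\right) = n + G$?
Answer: $- \frac{495}{2} + \frac{15 \sqrt{445}}{2} \approx -89.287$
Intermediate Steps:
$Q{\left(n,G \right)} = -4 + \frac{G}{2} + \frac{n}{2}$ ($Q{\left(n,G \right)} = -4 + \frac{n + G}{2} = -4 + \frac{G + n}{2} = -4 + \left(\frac{G}{2} + \frac{n}{2}\right) = -4 + \frac{G}{2} + \frac{n}{2}$)
$a{\left(K \right)} = - 2 K$
$v = -21$ ($v = \left(-5\right) 5 - -4 = -25 + 4 = -21$)
$- Q{\left(-3,-4 \right)} \left(b{\left(v,2 \right)} - 33\right) = - \left(-4 + \frac{1}{2} \left(-4\right) + \frac{1}{2} \left(-3\right)\right) \left(\sqrt{\left(-21\right)^{2} + 2^{2}} - 33\right) = - \left(-4 - 2 - \frac{3}{2}\right) \left(\sqrt{441 + 4} - 33\right) = - \frac{\left(-15\right) \left(\sqrt{445} - 33\right)}{2} = - \frac{\left(-15\right) \left(-33 + \sqrt{445}\right)}{2} = - (\frac{495}{2} - \frac{15 \sqrt{445}}{2}) = - \frac{495}{2} + \frac{15 \sqrt{445}}{2}$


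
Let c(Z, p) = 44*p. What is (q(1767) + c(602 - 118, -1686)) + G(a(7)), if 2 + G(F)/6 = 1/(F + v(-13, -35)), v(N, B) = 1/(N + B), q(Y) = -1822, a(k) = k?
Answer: -25465742/335 ≈ -76017.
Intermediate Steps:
v(N, B) = 1/(B + N)
G(F) = -12 + 6/(-1/48 + F) (G(F) = -12 + 6/(F + 1/(-35 - 13)) = -12 + 6/(F + 1/(-48)) = -12 + 6/(F - 1/48) = -12 + 6/(-1/48 + F))
(q(1767) + c(602 - 118, -1686)) + G(a(7)) = (-1822 + 44*(-1686)) + 12*(25 - 48*7)/(-1 + 48*7) = (-1822 - 74184) + 12*(25 - 336)/(-1 + 336) = -76006 + 12*(-311)/335 = -76006 + 12*(1/335)*(-311) = -76006 - 3732/335 = -25465742/335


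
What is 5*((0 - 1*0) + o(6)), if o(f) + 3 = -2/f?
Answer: -50/3 ≈ -16.667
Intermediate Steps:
o(f) = -3 - 2/f
5*((0 - 1*0) + o(6)) = 5*((0 - 1*0) + (-3 - 2/6)) = 5*((0 + 0) + (-3 - 2*⅙)) = 5*(0 + (-3 - ⅓)) = 5*(0 - 10/3) = 5*(-10/3) = -50/3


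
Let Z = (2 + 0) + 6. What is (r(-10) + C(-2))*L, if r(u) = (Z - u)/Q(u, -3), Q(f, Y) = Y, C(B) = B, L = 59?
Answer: -472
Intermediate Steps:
Z = 8 (Z = 2 + 6 = 8)
r(u) = -8/3 + u/3 (r(u) = (8 - u)/(-3) = (8 - u)*(-⅓) = -8/3 + u/3)
(r(-10) + C(-2))*L = ((-8/3 + (⅓)*(-10)) - 2)*59 = ((-8/3 - 10/3) - 2)*59 = (-6 - 2)*59 = -8*59 = -472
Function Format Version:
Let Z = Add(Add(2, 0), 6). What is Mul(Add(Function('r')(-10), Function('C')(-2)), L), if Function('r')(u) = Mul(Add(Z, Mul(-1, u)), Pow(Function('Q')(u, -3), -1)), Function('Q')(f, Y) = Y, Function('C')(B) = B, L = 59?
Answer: -472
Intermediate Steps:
Z = 8 (Z = Add(2, 6) = 8)
Function('r')(u) = Add(Rational(-8, 3), Mul(Rational(1, 3), u)) (Function('r')(u) = Mul(Add(8, Mul(-1, u)), Pow(-3, -1)) = Mul(Add(8, Mul(-1, u)), Rational(-1, 3)) = Add(Rational(-8, 3), Mul(Rational(1, 3), u)))
Mul(Add(Function('r')(-10), Function('C')(-2)), L) = Mul(Add(Add(Rational(-8, 3), Mul(Rational(1, 3), -10)), -2), 59) = Mul(Add(Add(Rational(-8, 3), Rational(-10, 3)), -2), 59) = Mul(Add(-6, -2), 59) = Mul(-8, 59) = -472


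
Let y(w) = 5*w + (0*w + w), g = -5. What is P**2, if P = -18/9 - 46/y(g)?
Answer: 49/225 ≈ 0.21778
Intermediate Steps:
y(w) = 6*w (y(w) = 5*w + (0 + w) = 5*w + w = 6*w)
P = -7/15 (P = -18/9 - 46/(6*(-5)) = -18*1/9 - 46/(-30) = -2 - 46*(-1/30) = -2 + 23/15 = -7/15 ≈ -0.46667)
P**2 = (-7/15)**2 = 49/225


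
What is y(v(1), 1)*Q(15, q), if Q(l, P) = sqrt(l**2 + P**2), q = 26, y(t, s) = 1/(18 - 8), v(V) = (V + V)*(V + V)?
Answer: sqrt(901)/10 ≈ 3.0017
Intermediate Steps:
v(V) = 4*V**2 (v(V) = (2*V)*(2*V) = 4*V**2)
y(t, s) = 1/10
Q(l, P) = sqrt(P**2 + l**2)
y(v(1), 1)*Q(15, q) = sqrt(26**2 + 15**2)/10 = sqrt(676 + 225)/10 = sqrt(901)/10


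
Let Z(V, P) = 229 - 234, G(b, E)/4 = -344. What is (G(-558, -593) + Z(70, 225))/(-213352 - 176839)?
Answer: 1381/390191 ≈ 0.0035393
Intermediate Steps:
G(b, E) = -1376 (G(b, E) = 4*(-344) = -1376)
Z(V, P) = -5
(G(-558, -593) + Z(70, 225))/(-213352 - 176839) = (-1376 - 5)/(-213352 - 176839) = -1381/(-390191) = -1381*(-1/390191) = 1381/390191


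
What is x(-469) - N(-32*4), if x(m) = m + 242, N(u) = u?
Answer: -99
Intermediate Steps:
x(m) = 242 + m
x(-469) - N(-32*4) = (242 - 469) - (-32)*4 = -227 - 1*(-128) = -227 + 128 = -99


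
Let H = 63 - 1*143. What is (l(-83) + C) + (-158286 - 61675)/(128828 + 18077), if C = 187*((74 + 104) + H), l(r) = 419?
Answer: 2753514264/146905 ≈ 18744.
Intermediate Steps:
H = -80 (H = 63 - 143 = -80)
C = 18326 (C = 187*((74 + 104) - 80) = 187*(178 - 80) = 187*98 = 18326)
(l(-83) + C) + (-158286 - 61675)/(128828 + 18077) = (419 + 18326) + (-158286 - 61675)/(128828 + 18077) = 18745 - 219961/146905 = 2753514264/146905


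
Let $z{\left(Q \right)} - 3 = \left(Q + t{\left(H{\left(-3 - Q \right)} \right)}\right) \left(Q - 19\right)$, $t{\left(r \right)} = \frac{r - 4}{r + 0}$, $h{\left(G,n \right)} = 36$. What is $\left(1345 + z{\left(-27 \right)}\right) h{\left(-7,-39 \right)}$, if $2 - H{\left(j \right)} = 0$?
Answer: $94896$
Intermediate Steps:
$H{\left(j \right)} = 2$ ($H{\left(j \right)} = 2 - 0 = 2 + 0 = 2$)
$t{\left(r \right)} = \frac{-4 + r}{r}$
$z{\left(Q \right)} = 3 + \left(-1 + Q\right) \left(-19 + Q\right)$ ($z{\left(Q \right)} = 3 + \left(Q + \frac{-4 + 2}{2}\right) \left(Q - 19\right) = 3 + \left(Q + \frac{1}{2} \left(-2\right)\right) \left(-19 + Q\right) = 3 + \left(Q - 1\right) \left(-19 + Q\right) = 3 + \left(-1 + Q\right) \left(-19 + Q\right)$)
$\left(1345 + z{\left(-27 \right)}\right) h{\left(-7,-39 \right)} = \left(1345 + \left(22 + \left(-27\right)^{2} - -540\right)\right) 36 = \left(1345 + \left(22 + 729 + 540\right)\right) 36 = \left(1345 + 1291\right) 36 = 2636 \cdot 36 = 94896$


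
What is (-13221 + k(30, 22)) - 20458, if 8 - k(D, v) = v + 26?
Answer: -33719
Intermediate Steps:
k(D, v) = -18 - v (k(D, v) = 8 - (v + 26) = 8 - (26 + v) = 8 + (-26 - v) = -18 - v)
(-13221 + k(30, 22)) - 20458 = (-13221 + (-18 - 1*22)) - 20458 = (-13221 + (-18 - 22)) - 20458 = (-13221 - 40) - 20458 = -13261 - 20458 = -33719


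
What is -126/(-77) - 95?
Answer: -1027/11 ≈ -93.364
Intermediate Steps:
-126/(-77) - 95 = -126*(-1/77) - 95 = 18/11 - 95 = -1027/11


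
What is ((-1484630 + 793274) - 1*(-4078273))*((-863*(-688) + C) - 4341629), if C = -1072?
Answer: -12697406195569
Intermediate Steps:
((-1484630 + 793274) - 1*(-4078273))*((-863*(-688) + C) - 4341629) = ((-1484630 + 793274) - 1*(-4078273))*((-863*(-688) - 1072) - 4341629) = (-691356 + 4078273)*((593744 - 1072) - 4341629) = 3386917*(592672 - 4341629) = 3386917*(-3748957) = -12697406195569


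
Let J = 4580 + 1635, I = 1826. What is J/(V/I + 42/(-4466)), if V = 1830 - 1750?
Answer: 164554555/911 ≈ 1.8063e+5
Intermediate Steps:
V = 80
J = 6215
J/(V/I + 42/(-4466)) = 6215/(80/1826 + 42/(-4466)) = 6215/(80*(1/1826) + 42*(-1/4466)) = 6215/(40/913 - 3/319) = 6215/(911/26477) = 6215*(26477/911) = 164554555/911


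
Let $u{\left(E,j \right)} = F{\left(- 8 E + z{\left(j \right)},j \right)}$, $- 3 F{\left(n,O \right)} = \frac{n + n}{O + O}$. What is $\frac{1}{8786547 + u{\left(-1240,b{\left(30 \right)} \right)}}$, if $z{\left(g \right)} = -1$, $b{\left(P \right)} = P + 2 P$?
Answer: $\frac{270}{2372357771} \approx 1.1381 \cdot 10^{-7}$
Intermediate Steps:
$b{\left(P \right)} = 3 P$
$F{\left(n,O \right)} = - \frac{n}{3 O}$ ($F{\left(n,O \right)} = - \frac{\left(n + n\right) \frac{1}{O + O}}{3} = - \frac{2 n \frac{1}{2 O}}{3} = - \frac{n \frac{1}{O}}{3} = - \frac{n}{3 O}$)
$u{\left(E,j \right)} = - \frac{-1 - 8 E}{3 j}$ ($u{\left(E,j \right)} = - \frac{- 8 E - 1}{3 j} = - \frac{-1 - 8 E}{3 j}$)
$\frac{1}{8786547 + u{\left(-1240,b{\left(30 \right)} \right)}} = \frac{1}{8786547 + \frac{1 + 8 \left(-1240\right)}{3 \cdot 3 \cdot 30}} = \frac{1}{8786547 + \frac{1 - 9920}{3 \cdot 90}} = \frac{1}{8786547 + \frac{1}{3} \cdot \frac{1}{90} \left(-9919\right)} = \frac{1}{8786547 - \frac{9919}{270}} = \frac{1}{\frac{2372357771}{270}} = \frac{270}{2372357771}$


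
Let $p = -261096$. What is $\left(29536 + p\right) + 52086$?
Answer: $-179474$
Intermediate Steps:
$\left(29536 + p\right) + 52086 = \left(29536 - 261096\right) + 52086 = -231560 + 52086 = -179474$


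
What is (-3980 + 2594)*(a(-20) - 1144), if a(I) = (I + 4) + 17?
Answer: 1584198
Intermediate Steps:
a(I) = 21 + I (a(I) = (4 + I) + 17 = 21 + I)
(-3980 + 2594)*(a(-20) - 1144) = (-3980 + 2594)*((21 - 20) - 1144) = -1386*(1 - 1144) = -1386*(-1143) = 1584198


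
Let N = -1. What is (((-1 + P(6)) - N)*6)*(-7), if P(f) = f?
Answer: -252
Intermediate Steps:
(((-1 + P(6)) - N)*6)*(-7) = (((-1 + 6) - 1*(-1))*6)*(-7) = ((5 + 1)*6)*(-7) = (6*6)*(-7) = 36*(-7) = -252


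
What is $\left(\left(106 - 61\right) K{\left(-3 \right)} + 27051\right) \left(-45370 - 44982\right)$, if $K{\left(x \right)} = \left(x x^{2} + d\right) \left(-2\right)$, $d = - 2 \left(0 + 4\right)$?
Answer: $-2728720752$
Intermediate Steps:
$d = -8$ ($d = \left(-2\right) 4 = -8$)
$K{\left(x \right)} = 16 - 2 x^{3}$ ($K{\left(x \right)} = \left(x x^{2} - 8\right) \left(-2\right) = \left(x^{3} - 8\right) \left(-2\right) = \left(-8 + x^{3}\right) \left(-2\right) = 16 - 2 x^{3}$)
$\left(\left(106 - 61\right) K{\left(-3 \right)} + 27051\right) \left(-45370 - 44982\right) = \left(\left(106 - 61\right) \left(16 - 2 \left(-3\right)^{3}\right) + 27051\right) \left(-45370 - 44982\right) = \left(45 \left(16 - -54\right) + 27051\right) \left(-90352\right) = \left(45 \left(16 + 54\right) + 27051\right) \left(-90352\right) = \left(45 \cdot 70 + 27051\right) \left(-90352\right) = \left(3150 + 27051\right) \left(-90352\right) = 30201 \left(-90352\right) = -2728720752$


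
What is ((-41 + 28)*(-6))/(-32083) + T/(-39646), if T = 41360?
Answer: -665022634/635981309 ≈ -1.0457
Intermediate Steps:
((-41 + 28)*(-6))/(-32083) + T/(-39646) = ((-41 + 28)*(-6))/(-32083) + 41360/(-39646) = -13*(-6)*(-1/32083) + 41360*(-1/39646) = 78*(-1/32083) - 20680/19823 = -78/32083 - 20680/19823 = -665022634/635981309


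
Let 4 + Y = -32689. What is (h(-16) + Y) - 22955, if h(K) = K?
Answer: -55664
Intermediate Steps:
Y = -32693 (Y = -4 - 32689 = -32693)
(h(-16) + Y) - 22955 = (-16 - 32693) - 22955 = -32709 - 22955 = -55664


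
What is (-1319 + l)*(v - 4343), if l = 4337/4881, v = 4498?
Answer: -997223810/4881 ≈ -2.0431e+5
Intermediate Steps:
l = 4337/4881 (l = 4337*(1/4881) = 4337/4881 ≈ 0.88855)
(-1319 + l)*(v - 4343) = (-1319 + 4337/4881)*(4498 - 4343) = -6433702/4881*155 = -997223810/4881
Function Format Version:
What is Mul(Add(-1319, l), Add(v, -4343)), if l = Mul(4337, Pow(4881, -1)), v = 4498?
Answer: Rational(-997223810, 4881) ≈ -2.0431e+5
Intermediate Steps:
l = Rational(4337, 4881) (l = Mul(4337, Rational(1, 4881)) = Rational(4337, 4881) ≈ 0.88855)
Mul(Add(-1319, l), Add(v, -4343)) = Mul(Add(-1319, Rational(4337, 4881)), Add(4498, -4343)) = Mul(Rational(-6433702, 4881), 155) = Rational(-997223810, 4881)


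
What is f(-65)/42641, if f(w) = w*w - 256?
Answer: 3969/42641 ≈ 0.093079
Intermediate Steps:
f(w) = -256 + w**2 (f(w) = w**2 - 256 = -256 + w**2)
f(-65)/42641 = (-256 + (-65)**2)/42641 = (-256 + 4225)*(1/42641) = 3969*(1/42641) = 3969/42641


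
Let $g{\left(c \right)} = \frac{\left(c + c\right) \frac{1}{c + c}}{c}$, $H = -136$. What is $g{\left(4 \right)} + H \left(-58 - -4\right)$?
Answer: $\frac{29377}{4} \approx 7344.3$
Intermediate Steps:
$g{\left(c \right)} = \frac{1}{c}$ ($g{\left(c \right)} = \frac{2 c \frac{1}{2 c}}{c} = 1 \frac{1}{c} = \frac{1}{c}$)
$g{\left(4 \right)} + H \left(-58 - -4\right) = \frac{1}{4} - 136 \left(-58 - -4\right) = \frac{1}{4} - 136 \left(-58 + 4\right) = \frac{1}{4} - -7344 = \frac{1}{4} + 7344 = \frac{29377}{4}$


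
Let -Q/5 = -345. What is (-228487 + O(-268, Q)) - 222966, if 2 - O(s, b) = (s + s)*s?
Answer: -595099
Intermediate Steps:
Q = 1725 (Q = -5*(-345) = 1725)
O(s, b) = 2 - 2*s**2 (O(s, b) = 2 - (s + s)*s = 2 - 2*s*s = 2 - 2*s**2)
(-228487 + O(-268, Q)) - 222966 = (-228487 + (2 - 2*(-268)**2)) - 222966 = (-228487 + (2 - 2*71824)) - 222966 = (-228487 + (2 - 143648)) - 222966 = (-228487 - 143646) - 222966 = -372133 - 222966 = -595099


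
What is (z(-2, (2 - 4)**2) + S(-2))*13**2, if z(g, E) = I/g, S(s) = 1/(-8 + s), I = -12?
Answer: 9971/10 ≈ 997.10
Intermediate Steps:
z(g, E) = -12/g
(z(-2, (2 - 4)**2) + S(-2))*13**2 = (-12/(-2) + 1/(-8 - 2))*13**2 = (-12*(-1/2) + 1/(-10))*169 = (6 - 1/10)*169 = (59/10)*169 = 9971/10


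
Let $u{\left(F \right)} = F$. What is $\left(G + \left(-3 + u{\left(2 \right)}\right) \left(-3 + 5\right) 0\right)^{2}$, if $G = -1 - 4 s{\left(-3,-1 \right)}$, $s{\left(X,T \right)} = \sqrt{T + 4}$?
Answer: $49 + 8 \sqrt{3} \approx 62.856$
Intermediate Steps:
$s{\left(X,T \right)} = \sqrt{4 + T}$
$G = -1 - 4 \sqrt{3}$ ($G = -1 - 4 \sqrt{4 - 1} = -1 - 4 \sqrt{3} \approx -7.9282$)
$\left(G + \left(-3 + u{\left(2 \right)}\right) \left(-3 + 5\right) 0\right)^{2} = \left(\left(-1 - 4 \sqrt{3}\right) + \left(-3 + 2\right) \left(-3 + 5\right) 0\right)^{2} = \left(\left(-1 - 4 \sqrt{3}\right) + \left(-1\right) 2 \cdot 0\right)^{2} = \left(\left(-1 - 4 \sqrt{3}\right) - 0\right)^{2} = \left(\left(-1 - 4 \sqrt{3}\right) + 0\right)^{2} = \left(-1 - 4 \sqrt{3}\right)^{2}$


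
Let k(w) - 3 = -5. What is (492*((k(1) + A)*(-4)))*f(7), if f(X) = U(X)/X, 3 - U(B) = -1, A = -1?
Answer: 23616/7 ≈ 3373.7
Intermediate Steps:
k(w) = -2 (k(w) = 3 - 5 = -2)
U(B) = 4 (U(B) = 3 - 1*(-1) = 3 + 1 = 4)
f(X) = 4/X
(492*((k(1) + A)*(-4)))*f(7) = (492*((-2 - 1)*(-4)))*(4/7) = (492*(-3*(-4)))*(4*(⅐)) = (492*12)*(4/7) = 5904*(4/7) = 23616/7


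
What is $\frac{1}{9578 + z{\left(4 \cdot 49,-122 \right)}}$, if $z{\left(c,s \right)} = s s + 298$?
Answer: $\frac{1}{24760} \approx 4.0388 \cdot 10^{-5}$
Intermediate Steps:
$z{\left(c,s \right)} = 298 + s^{2}$ ($z{\left(c,s \right)} = s^{2} + 298 = 298 + s^{2}$)
$\frac{1}{9578 + z{\left(4 \cdot 49,-122 \right)}} = \frac{1}{9578 + \left(298 + \left(-122\right)^{2}\right)} = \frac{1}{9578 + \left(298 + 14884\right)} = \frac{1}{9578 + 15182} = \frac{1}{24760}$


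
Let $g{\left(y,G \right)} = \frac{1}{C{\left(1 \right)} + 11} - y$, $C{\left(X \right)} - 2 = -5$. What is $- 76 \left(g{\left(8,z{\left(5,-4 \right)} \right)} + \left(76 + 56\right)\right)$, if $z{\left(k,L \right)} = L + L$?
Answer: $- \frac{18867}{2} \approx -9433.5$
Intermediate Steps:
$C{\left(X \right)} = -3$ ($C{\left(X \right)} = 2 - 5 = -3$)
$z{\left(k,L \right)} = 2 L$
$g{\left(y,G \right)} = \frac{1}{8} - y$ ($g{\left(y,G \right)} = \frac{1}{-3 + 11} - y = \frac{1}{8} - y$)
$- 76 \left(g{\left(8,z{\left(5,-4 \right)} \right)} + \left(76 + 56\right)\right) = - 76 \left(\left(\frac{1}{8} - 8\right) + \left(76 + 56\right)\right) = - 76 \left(\left(\frac{1}{8} - 8\right) + 132\right) = - 76 \left(- \frac{63}{8} + 132\right) = \left(-76\right) \frac{993}{8} = - \frac{18867}{2}$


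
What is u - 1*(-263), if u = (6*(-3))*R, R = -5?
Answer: 353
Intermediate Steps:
u = 90 (u = (6*(-3))*(-5) = -18*(-5) = 90)
u - 1*(-263) = 90 - 1*(-263) = 90 + 263 = 353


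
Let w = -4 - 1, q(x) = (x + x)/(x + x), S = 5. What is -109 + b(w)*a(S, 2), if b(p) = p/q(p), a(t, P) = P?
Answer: -119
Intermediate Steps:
q(x) = 1 (q(x) = (2*x)/((2*x)) = (2*x)*(1/(2*x)) = 1)
w = -5
b(p) = p (b(p) = p/1 = p*1 = p)
-109 + b(w)*a(S, 2) = -109 - 5*2 = -109 - 10 = -119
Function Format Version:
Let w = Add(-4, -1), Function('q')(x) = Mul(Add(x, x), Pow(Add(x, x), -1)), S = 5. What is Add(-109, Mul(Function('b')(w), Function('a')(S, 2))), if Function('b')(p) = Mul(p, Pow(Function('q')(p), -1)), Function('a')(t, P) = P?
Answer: -119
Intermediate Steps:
Function('q')(x) = 1 (Function('q')(x) = Mul(Mul(2, x), Pow(Mul(2, x), -1)) = Mul(Mul(2, x), Mul(Rational(1, 2), Pow(x, -1))) = 1)
w = -5
Function('b')(p) = p (Function('b')(p) = Mul(p, Pow(1, -1)) = Mul(p, 1) = p)
Add(-109, Mul(Function('b')(w), Function('a')(S, 2))) = Add(-109, Mul(-5, 2)) = Add(-109, -10) = -119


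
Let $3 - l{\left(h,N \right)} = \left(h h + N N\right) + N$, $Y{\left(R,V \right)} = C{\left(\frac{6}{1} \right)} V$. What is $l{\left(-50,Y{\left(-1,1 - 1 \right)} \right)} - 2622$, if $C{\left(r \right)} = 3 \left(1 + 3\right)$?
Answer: $-5119$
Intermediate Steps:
$C{\left(r \right)} = 12$ ($C{\left(r \right)} = 3 \cdot 4 = 12$)
$Y{\left(R,V \right)} = 12 V$
$l{\left(h,N \right)} = 3 - N - N^{2} - h^{2}$ ($l{\left(h,N \right)} = 3 - \left(\left(h h + N N\right) + N\right) = 3 - \left(\left(h^{2} + N^{2}\right) + N\right) = 3 - \left(\left(N^{2} + h^{2}\right) + N\right) = 3 - \left(N + N^{2} + h^{2}\right) = 3 - N - N^{2} - h^{2}$)
$l{\left(-50,Y{\left(-1,1 - 1 \right)} \right)} - 2622 = \left(3 - 12 \left(1 - 1\right) - \left(12 \left(1 - 1\right)\right)^{2} - \left(-50\right)^{2}\right) - 2622 = \left(3 - 12 \cdot 0 - \left(12 \cdot 0\right)^{2} - 2500\right) - 2622 = \left(3 - 0 - 0^{2} - 2500\right) - 2622 = \left(3 + 0 - 0 - 2500\right) - 2622 = \left(3 + 0 + 0 - 2500\right) - 2622 = -2497 - 2622 = -5119$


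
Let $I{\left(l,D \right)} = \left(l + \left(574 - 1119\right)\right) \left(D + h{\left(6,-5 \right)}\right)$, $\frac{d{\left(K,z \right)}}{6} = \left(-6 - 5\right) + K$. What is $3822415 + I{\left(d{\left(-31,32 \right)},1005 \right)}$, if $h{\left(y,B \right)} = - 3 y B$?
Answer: $2949700$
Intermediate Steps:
$h{\left(y,B \right)} = - 3 B y$
$d{\left(K,z \right)} = -66 + 6 K$ ($d{\left(K,z \right)} = 6 \left(\left(-6 - 5\right) + K\right) = 6 \left(-11 + K\right) = -66 + 6 K$)
$I{\left(l,D \right)} = \left(-545 + l\right) \left(90 + D\right)$ ($I{\left(l,D \right)} = \left(l + \left(574 - 1119\right)\right) \left(D - \left(-15\right) 6\right) = \left(l + \left(574 - 1119\right)\right) \left(D + 90\right) = \left(l - 545\right) \left(90 + D\right) = \left(-545 + l\right) \left(90 + D\right)$)
$3822415 + I{\left(d{\left(-31,32 \right)},1005 \right)} = 3822415 + \left(-49050 - 547725 + 90 \left(-66 + 6 \left(-31\right)\right) + 1005 \left(-66 + 6 \left(-31\right)\right)\right) = 3822415 + \left(-49050 - 547725 + 90 \left(-66 - 186\right) + 1005 \left(-66 - 186\right)\right) = 3822415 + \left(-49050 - 547725 + 90 \left(-252\right) + 1005 \left(-252\right)\right) = 3822415 - 872715 = 2949700$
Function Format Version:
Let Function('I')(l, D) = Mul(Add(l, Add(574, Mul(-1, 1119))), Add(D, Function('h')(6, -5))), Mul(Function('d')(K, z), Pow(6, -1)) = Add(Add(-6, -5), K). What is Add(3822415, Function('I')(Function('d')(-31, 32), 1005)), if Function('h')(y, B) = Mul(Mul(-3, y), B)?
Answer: 2949700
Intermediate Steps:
Function('h')(y, B) = Mul(-3, B, y)
Function('d')(K, z) = Add(-66, Mul(6, K)) (Function('d')(K, z) = Mul(6, Add(Add(-6, -5), K)) = Mul(6, Add(-11, K)) = Add(-66, Mul(6, K)))
Function('I')(l, D) = Mul(Add(-545, l), Add(90, D)) (Function('I')(l, D) = Mul(Add(l, Add(574, Mul(-1, 1119))), Add(D, Mul(-3, -5, 6))) = Mul(Add(l, Add(574, -1119)), Add(D, 90)) = Mul(Add(l, -545), Add(90, D)) = Mul(Add(-545, l), Add(90, D)))
Add(3822415, Function('I')(Function('d')(-31, 32), 1005)) = Add(3822415, Add(-49050, Mul(-545, 1005), Mul(90, Add(-66, Mul(6, -31))), Mul(1005, Add(-66, Mul(6, -31))))) = Add(3822415, Add(-49050, -547725, Mul(90, Add(-66, -186)), Mul(1005, Add(-66, -186)))) = Add(3822415, Add(-49050, -547725, Mul(90, -252), Mul(1005, -252))) = Add(3822415, Add(-49050, -547725, -22680, -253260)) = Add(3822415, -872715) = 2949700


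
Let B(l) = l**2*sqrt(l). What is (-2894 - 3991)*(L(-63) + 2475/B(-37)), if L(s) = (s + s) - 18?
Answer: 991440 + 17040375*I*sqrt(37)/50653 ≈ 9.9144e+5 + 2046.3*I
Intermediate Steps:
B(l) = l**(5/2)
L(s) = -18 + 2*s (L(s) = 2*s - 18 = -18 + 2*s)
(-2894 - 3991)*(L(-63) + 2475/B(-37)) = (-2894 - 3991)*((-18 + 2*(-63)) + 2475/((-37)**(5/2))) = -6885*((-18 - 126) + 2475/((1369*I*sqrt(37)))) = -6885*(-144 + 2475*(-I*sqrt(37)/50653)) = -6885*(-144 - 2475*I*sqrt(37)/50653) = 991440 + 17040375*I*sqrt(37)/50653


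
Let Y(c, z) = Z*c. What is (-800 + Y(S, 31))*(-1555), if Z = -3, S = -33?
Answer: 1090055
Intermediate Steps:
Y(c, z) = -3*c
(-800 + Y(S, 31))*(-1555) = (-800 - 3*(-33))*(-1555) = (-800 + 99)*(-1555) = -701*(-1555) = 1090055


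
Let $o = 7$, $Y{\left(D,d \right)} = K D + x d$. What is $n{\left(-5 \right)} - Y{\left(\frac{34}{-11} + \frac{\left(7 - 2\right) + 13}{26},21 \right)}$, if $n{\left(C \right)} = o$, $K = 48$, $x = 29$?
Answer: $- \frac{69622}{143} \approx -486.87$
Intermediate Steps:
$Y{\left(D,d \right)} = 29 d + 48 D$ ($Y{\left(D,d \right)} = 48 D + 29 d = 29 d + 48 D$)
$n{\left(C \right)} = 7$
$n{\left(-5 \right)} - Y{\left(\frac{34}{-11} + \frac{\left(7 - 2\right) + 13}{26},21 \right)} = 7 - \left(29 \cdot 21 + 48 \left(\frac{34}{-11} + \frac{\left(7 - 2\right) + 13}{26}\right)\right) = 7 - \left(609 + 48 \left(34 \left(- \frac{1}{11}\right) + \left(5 + 13\right) \frac{1}{26}\right)\right) = 7 - \left(609 + 48 \left(- \frac{34}{11} + 18 \cdot \frac{1}{26}\right)\right) = 7 - \left(609 + 48 \left(- \frac{34}{11} + \frac{9}{13}\right)\right) = 7 - \left(609 + 48 \left(- \frac{343}{143}\right)\right) = 7 - \left(609 - \frac{16464}{143}\right) = 7 - \frac{70623}{143} = - \frac{69622}{143}$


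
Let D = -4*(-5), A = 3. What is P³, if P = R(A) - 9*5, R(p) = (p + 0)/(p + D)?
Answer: -1099104768/12167 ≈ -90335.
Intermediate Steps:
D = 20
R(p) = p/(20 + p) (R(p) = (p + 0)/(p + 20) = p/(20 + p))
P = -1032/23 (P = 3/(20 + 3) - 9*5 = 3/23 - 1*45 = 3*(1/23) - 45 = 3/23 - 45 = -1032/23 ≈ -44.870)
P³ = (-1032/23)³ = -1099104768/12167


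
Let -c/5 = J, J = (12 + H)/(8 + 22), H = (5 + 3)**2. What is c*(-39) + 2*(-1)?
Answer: 492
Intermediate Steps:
H = 64 (H = 8**2 = 64)
J = 38/15 (J = (12 + 64)/(8 + 22) = 76/30 = 76*(1/30) = 38/15 ≈ 2.5333)
c = -38/3 (c = -5*38/15 = -38/3 ≈ -12.667)
c*(-39) + 2*(-1) = -38/3*(-39) + 2*(-1) = 494 - 2 = 492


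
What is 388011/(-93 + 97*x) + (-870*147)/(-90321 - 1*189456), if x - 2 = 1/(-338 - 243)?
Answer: 7008761102063/1821161752 ≈ 3848.5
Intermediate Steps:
x = 1161/581 (x = 2 + 1/(-338 - 243) = 2 + 1/(-581) = 2 - 1/581 = 1161/581 ≈ 1.9983)
388011/(-93 + 97*x) + (-870*147)/(-90321 - 1*189456) = 388011/(-93 + 97*(1161/581)) + (-870*147)/(-90321 - 1*189456) = 388011/(-93 + 112617/581) - 127890/(-90321 - 189456) = 388011/(58584/581) - 127890/(-279777) = 388011*(581/58584) - 127890*(-1/279777) = 75144797/19528 + 42630/93259 = 7008761102063/1821161752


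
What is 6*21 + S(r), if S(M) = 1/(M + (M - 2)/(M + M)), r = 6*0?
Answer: 126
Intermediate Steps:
r = 0
S(M) = 1/(M + (-2 + M)/(2*M)) (S(M) = 1/(M + (-2 + M)/((2*M))) = 1/(M + (-2 + M)*(1/(2*M))) = 1/(M + (-2 + M)/(2*M)))
6*21 + S(r) = 6*21 + 2*0/(-2 + 0 + 2*0²) = 126 + 2*0/(-2 + 0 + 2*0) = 126 + 2*0/(-2 + 0 + 0) = 126 + 2*0/(-2) = 126 + 2*0*(-½) = 126 + 0 = 126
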